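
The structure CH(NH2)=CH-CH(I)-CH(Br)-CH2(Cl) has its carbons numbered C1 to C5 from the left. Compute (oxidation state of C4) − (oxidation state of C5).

+1

C4: 2C, 1H, 1Br → 0 − 1 + 1 = 0
C5: 1C, 2H, 1Cl → 0 − 2 + 1 = -1
Difference: 0 − (-1) = +1.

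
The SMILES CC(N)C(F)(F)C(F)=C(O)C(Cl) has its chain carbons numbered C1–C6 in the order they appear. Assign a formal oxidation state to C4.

+1

C4 has one bond to C (0), a double bond to C (2×0 = 0), one bond to F (+1).
Oxidation state = 0 + 0 + 1 = +1.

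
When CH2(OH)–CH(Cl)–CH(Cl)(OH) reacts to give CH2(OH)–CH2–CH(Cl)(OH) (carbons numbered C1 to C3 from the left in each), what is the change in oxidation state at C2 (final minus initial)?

-2

Before: C2 has 2 bonds to C, 1 bond to H, 1 bond to Cl → oxidation state 0.
After: C2 has 2 bonds to C, 2 bonds to H → oxidation state -2.
Δ = -2 − (0) = -2, so this is a reduction at C2.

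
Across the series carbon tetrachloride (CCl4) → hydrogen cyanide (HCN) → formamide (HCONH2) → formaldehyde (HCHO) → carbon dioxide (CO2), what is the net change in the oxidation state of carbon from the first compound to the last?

0

Carbon oxidation states along the series — carbon tetrachloride: +4, hydrogen cyanide: +2, formamide: +2, formaldehyde: 0, carbon dioxide: +4.
Net change = +4 − (+4) = 0.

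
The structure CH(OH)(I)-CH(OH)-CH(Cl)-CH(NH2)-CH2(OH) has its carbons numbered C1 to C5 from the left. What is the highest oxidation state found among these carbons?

+1

Each bond to a more electronegative atom (O, N, halogen) counts +1, each bond to a less electronegative atom (H, metal, B, Si) counts −1, and each C–C bond counts 0. Tallying each carbon:
C1: 1C, 1H, 1O, 1I → 0 − 1 + 1 + 1 = +1
C2: 2C, 1H, 1O → 0 − 1 + 1 = 0
C3: 2C, 1H, 1Cl → 0 − 1 + 1 = 0
C4: 2C, 1H, 1N → 0 − 1 + 1 = 0
C5: 1C, 2H, 1O → 0 − 2 + 1 = -1
The highest value is +1.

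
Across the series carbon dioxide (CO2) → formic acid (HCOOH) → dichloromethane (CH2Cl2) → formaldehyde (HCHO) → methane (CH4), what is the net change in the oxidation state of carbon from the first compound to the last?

Carbon oxidation states along the series — carbon dioxide: +4, formic acid: +2, dichloromethane: 0, formaldehyde: 0, methane: -4.
Net change = -4 − (+4) = -8.

-8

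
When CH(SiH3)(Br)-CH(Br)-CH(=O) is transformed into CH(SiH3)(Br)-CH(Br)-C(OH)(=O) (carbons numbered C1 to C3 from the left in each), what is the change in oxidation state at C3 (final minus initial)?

+2

Before: C3 has 1 bond to C, 1 bond to H, 2 bonds to O → oxidation state +1.
After: C3 has 1 bond to C, 3 bonds to O → oxidation state +3.
Δ = +3 − (+1) = +2, so this is an oxidation at C3.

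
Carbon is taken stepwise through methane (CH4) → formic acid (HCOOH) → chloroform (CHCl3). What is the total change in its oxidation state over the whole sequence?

Carbon oxidation states along the series — methane: -4, formic acid: +2, chloroform: +2.
Net change = +2 − (-4) = +6.

+6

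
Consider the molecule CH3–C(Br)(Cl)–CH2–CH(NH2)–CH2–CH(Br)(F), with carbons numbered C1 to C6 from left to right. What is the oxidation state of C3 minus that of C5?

0

C3: 2C, 2H → 0 − 2 = -2
C5: 2C, 2H → 0 − 2 = -2
Difference: -2 − (-2) = 0.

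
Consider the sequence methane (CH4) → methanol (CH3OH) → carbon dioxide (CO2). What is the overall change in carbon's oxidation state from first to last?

Carbon oxidation states along the series — methane: -4, methanol: -2, carbon dioxide: +4.
Net change = +4 − (-4) = +8.

+8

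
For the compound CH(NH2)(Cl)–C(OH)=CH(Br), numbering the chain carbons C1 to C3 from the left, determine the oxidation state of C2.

+1

Bonds to more-electronegative neighbours contribute +1 each, bonds to H or metals contribute −1 each, and C–C bonds contribute 0.
C2 has one bond to C (0), a double bond to C (2×0 = 0), one bond to O (+1).
Oxidation state = 0 + 0 + 1 = +1.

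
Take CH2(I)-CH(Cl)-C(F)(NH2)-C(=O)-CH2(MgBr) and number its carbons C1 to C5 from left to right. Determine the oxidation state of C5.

-3

Count +1 for every bond to an atom more electronegative than carbon and −1 for every bond to one less electronegative; C–C bonds are 0.
C5 has one bond to C (0), one bond to Mg (-1), one bond to H (-1), one bond to H (-1).
Oxidation state = 0 − 1 − 1 − 1 = -3.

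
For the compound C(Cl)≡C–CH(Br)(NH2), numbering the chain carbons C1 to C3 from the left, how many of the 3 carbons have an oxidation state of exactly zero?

1

Tallying each carbon's bonds:
C1: 3C, 1Cl → 0 + 1 = +1
C2: 4C → 0 = 0
C3: 1C, 1H, 1N, 1Br → 0 − 1 + 1 + 1 = +1
1 carbon (C2) meets the condition.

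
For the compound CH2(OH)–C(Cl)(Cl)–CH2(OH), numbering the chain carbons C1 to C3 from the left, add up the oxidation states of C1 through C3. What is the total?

0

Each bond to a more electronegative atom (O, N, halogen) counts +1, each bond to a less electronegative atom (H, metal, B, Si) counts −1, and each C–C bond counts 0. Tallying each carbon:
C1: 1C, 2H, 1O → 0 − 2 + 1 = -1
C2: 2C, 2Cl → 0 + 2 = +2
C3: 1C, 2H, 1O → 0 − 2 + 1 = -1
Sum = -1 + 2 − 1 = 0.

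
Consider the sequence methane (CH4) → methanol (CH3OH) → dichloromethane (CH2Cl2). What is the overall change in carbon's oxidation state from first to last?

Carbon oxidation states along the series — methane: -4, methanol: -2, dichloromethane: 0.
Net change = 0 − (-4) = +4.

+4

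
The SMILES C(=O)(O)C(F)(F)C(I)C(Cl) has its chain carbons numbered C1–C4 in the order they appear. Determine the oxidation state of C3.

0

C3 has one bond to C (0), one bond to C (0), one bond to I (+1), one bond to H (-1).
Oxidation state = 0 + 0 + 1 − 1 = 0.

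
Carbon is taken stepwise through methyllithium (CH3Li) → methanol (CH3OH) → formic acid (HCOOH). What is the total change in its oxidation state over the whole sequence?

Carbon oxidation states along the series — methyllithium: -4, methanol: -2, formic acid: +2.
Net change = +2 − (-4) = +6.

+6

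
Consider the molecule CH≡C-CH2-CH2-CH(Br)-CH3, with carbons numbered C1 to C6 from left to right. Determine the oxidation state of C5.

C5 has one bond to C (0), one bond to C (0), one bond to Br (+1), one bond to H (-1).
Oxidation state = 0 + 0 + 1 − 1 = 0.

0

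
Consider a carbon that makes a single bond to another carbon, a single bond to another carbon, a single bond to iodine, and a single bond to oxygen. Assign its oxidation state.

Count +1 for every bond to an atom more electronegative than carbon and −1 for every bond to one less electronegative; C–C bonds are 0.
The carbon has one bond to C (0), one bond to C (0), one bond to I (+1), one bond to O (+1).
Oxidation state = 0 + 0 + 1 + 1 = +2.

+2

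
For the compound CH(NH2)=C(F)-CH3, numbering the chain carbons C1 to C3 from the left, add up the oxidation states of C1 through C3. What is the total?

-2

Tallying each carbon's bonds:
C1: 2C, 1H, 1N → 0 − 1 + 1 = 0
C2: 3C, 1F → 0 + 1 = +1
C3: 1C, 3H → 0 − 3 = -3
Sum = 0 + 1 − 3 = -2.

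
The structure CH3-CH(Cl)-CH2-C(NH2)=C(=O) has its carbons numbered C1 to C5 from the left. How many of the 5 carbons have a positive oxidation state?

2

Tallying each carbon's bonds:
C1: 1C, 3H → 0 − 3 = -3
C2: 2C, 1H, 1Cl → 0 − 1 + 1 = 0
C3: 2C, 2H → 0 − 2 = -2
C4: 3C, 1N → 0 + 1 = +1
C5: 2C, 2O → 0 + 2 = +2
2 carbons (C4, C5) meet the condition.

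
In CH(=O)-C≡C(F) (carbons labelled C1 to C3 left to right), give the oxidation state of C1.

+1

Count +1 for every bond to an atom more electronegative than carbon and −1 for every bond to one less electronegative; C–C bonds are 0.
C1 has one bond to C (0), a double bond to O (2×+1 = +2), one bond to H (-1).
Oxidation state = 0 + 2 − 1 = +1.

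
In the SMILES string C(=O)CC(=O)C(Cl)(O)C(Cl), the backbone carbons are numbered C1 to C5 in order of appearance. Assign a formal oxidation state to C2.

Assign +1 per bond to O/N/halogen, −1 per bond to H or an electropositive element, and 0 per bond to carbon.
C2 has one bond to C (0), one bond to C (0), one bond to H (-1), one bond to H (-1).
Oxidation state = 0 + 0 − 1 − 1 = -2.

-2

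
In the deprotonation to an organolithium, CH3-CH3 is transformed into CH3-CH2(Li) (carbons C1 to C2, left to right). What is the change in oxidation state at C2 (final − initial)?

Before: C2 has 1 bond to C, 3 bonds to H → oxidation state -3.
After: C2 has 1 bond to C, 2 bonds to H, 1 bond to Li → oxidation state -3.
Δ = -3 − (-3) = 0, so no net redox change at C2.

0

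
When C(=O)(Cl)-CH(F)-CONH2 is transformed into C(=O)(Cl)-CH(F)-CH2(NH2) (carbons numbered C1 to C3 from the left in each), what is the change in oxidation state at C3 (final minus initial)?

Before: C3 has 1 bond to C, 2 bonds to O, 1 bond to N → oxidation state +3.
After: C3 has 1 bond to C, 2 bonds to H, 1 bond to N → oxidation state -1.
Δ = -1 − (+3) = -4, so this is a reduction at C3.

-4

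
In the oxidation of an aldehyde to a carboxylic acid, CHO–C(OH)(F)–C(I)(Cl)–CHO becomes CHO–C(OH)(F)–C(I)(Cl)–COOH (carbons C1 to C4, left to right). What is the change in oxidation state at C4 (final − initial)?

+2

Before: C4 has 1 bond to C, 1 bond to H, 2 bonds to O → oxidation state +1.
After: C4 has 1 bond to C, 3 bonds to O → oxidation state +3.
Δ = +3 − (+1) = +2, so this is an oxidation at C4.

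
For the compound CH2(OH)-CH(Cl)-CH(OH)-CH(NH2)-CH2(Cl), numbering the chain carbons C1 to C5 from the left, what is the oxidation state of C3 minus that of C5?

+1

C3: 2C, 1H, 1O → 0 − 1 + 1 = 0
C5: 1C, 2H, 1Cl → 0 − 2 + 1 = -1
Difference: 0 − (-1) = +1.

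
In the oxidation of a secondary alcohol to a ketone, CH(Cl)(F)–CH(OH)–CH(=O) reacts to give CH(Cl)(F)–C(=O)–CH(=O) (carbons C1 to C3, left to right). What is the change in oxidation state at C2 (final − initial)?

Before: C2 has 2 bonds to C, 1 bond to H, 1 bond to O → oxidation state 0.
After: C2 has 2 bonds to C, 2 bonds to O → oxidation state +2.
Δ = +2 − (0) = +2, so this is an oxidation at C2.

+2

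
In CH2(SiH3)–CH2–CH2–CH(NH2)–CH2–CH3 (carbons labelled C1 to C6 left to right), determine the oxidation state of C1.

-3

Count +1 for every bond to an atom more electronegative than carbon and −1 for every bond to one less electronegative; C–C bonds are 0.
C1 has one bond to C (0), one bond to H (-1), one bond to Si (-1), one bond to H (-1).
Oxidation state = 0 − 1 − 1 − 1 = -3.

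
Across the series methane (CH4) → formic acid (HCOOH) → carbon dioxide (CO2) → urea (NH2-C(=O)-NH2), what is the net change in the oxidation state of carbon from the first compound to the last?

+8

Carbon oxidation states along the series — methane: -4, formic acid: +2, carbon dioxide: +4, urea: +4.
Net change = +4 − (-4) = +8.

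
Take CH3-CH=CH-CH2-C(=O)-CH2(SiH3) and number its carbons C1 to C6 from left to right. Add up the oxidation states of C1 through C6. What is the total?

Bonds to more-electronegative neighbours contribute +1 each, bonds to H or metals contribute −1 each, and C–C bonds contribute 0. Tallying each carbon:
C1: 1C, 3H → 0 − 3 = -3
C2: 3C, 1H → 0 − 1 = -1
C3: 3C, 1H → 0 − 1 = -1
C4: 2C, 2H → 0 − 2 = -2
C5: 2C, 2O → 0 + 2 = +2
C6: 1C, 2H, 1Si → 0 − 2 − 1 = -3
Sum = -3 − 1 − 1 − 2 + 2 − 3 = -8.

-8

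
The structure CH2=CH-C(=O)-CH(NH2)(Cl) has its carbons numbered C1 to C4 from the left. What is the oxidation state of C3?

C3 has one bond to C (0), one bond to C (0), a double bond to O (2×+1 = +2).
Oxidation state = 0 + 0 + 2 = +2.

+2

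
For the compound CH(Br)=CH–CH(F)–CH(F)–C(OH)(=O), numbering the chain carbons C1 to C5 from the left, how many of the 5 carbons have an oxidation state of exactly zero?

3

Assign +1 per bond to O/N/halogen, −1 per bond to H or an electropositive element, and 0 per bond to carbon. Tallying each carbon:
C1: 2C, 1H, 1Br → 0 − 1 + 1 = 0
C2: 3C, 1H → 0 − 1 = -1
C3: 2C, 1H, 1F → 0 − 1 + 1 = 0
C4: 2C, 1H, 1F → 0 − 1 + 1 = 0
C5: 1C, 3O → 0 + 3 = +3
3 carbons (C1, C3, C4) meet the condition.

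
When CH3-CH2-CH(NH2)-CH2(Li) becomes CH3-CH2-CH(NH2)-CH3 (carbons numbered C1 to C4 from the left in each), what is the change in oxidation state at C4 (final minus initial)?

0

Before: C4 has 1 bond to C, 2 bonds to H, 1 bond to Li → oxidation state -3.
After: C4 has 1 bond to C, 3 bonds to H → oxidation state -3.
Δ = -3 − (-3) = 0, so no net redox change at C4.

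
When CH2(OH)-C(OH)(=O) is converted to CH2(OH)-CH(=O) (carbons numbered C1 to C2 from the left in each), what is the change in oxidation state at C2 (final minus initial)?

Before: C2 has 1 bond to C, 3 bonds to O → oxidation state +3.
After: C2 has 1 bond to C, 1 bond to H, 2 bonds to O → oxidation state +1.
Δ = +1 − (+3) = -2, so this is a reduction at C2.

-2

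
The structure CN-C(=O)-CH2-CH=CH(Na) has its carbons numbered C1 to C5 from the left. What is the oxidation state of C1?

+3

Count +1 for every bond to an atom more electronegative than carbon and −1 for every bond to one less electronegative; C–C bonds are 0.
C1 has one bond to C (0), a triple bond to N (3×+1 = +3).
Oxidation state = 0 + 3 = +3.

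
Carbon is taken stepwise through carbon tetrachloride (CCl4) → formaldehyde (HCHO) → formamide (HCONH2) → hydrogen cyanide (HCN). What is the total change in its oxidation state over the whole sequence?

-2

Carbon oxidation states along the series — carbon tetrachloride: +4, formaldehyde: 0, formamide: +2, hydrogen cyanide: +2.
Net change = +2 − (+4) = -2.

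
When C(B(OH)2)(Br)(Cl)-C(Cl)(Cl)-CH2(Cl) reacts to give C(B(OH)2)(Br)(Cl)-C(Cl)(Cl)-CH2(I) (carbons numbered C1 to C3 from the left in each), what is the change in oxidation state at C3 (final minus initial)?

Before: C3 has 1 bond to C, 2 bonds to H, 1 bond to Cl → oxidation state -1.
After: C3 has 1 bond to C, 2 bonds to H, 1 bond to I → oxidation state -1.
Δ = -1 − (-1) = 0, so no net redox change at C3.

0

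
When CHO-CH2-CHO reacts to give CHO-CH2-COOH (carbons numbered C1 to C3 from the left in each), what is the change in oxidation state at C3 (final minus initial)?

+2

Before: C3 has 1 bond to C, 1 bond to H, 2 bonds to O → oxidation state +1.
After: C3 has 1 bond to C, 3 bonds to O → oxidation state +3.
Δ = +3 − (+1) = +2, so this is an oxidation at C3.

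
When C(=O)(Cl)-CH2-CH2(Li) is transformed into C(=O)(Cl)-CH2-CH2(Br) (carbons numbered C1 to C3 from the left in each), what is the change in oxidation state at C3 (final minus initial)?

+2

Before: C3 has 1 bond to C, 2 bonds to H, 1 bond to Li → oxidation state -3.
After: C3 has 1 bond to C, 2 bonds to H, 1 bond to Br → oxidation state -1.
Δ = -1 − (-3) = +2, so this is an oxidation at C3.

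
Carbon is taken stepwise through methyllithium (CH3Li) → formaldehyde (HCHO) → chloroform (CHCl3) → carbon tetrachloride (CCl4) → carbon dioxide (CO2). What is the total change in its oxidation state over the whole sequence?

Carbon oxidation states along the series — methyllithium: -4, formaldehyde: 0, chloroform: +2, carbon tetrachloride: +4, carbon dioxide: +4.
Net change = +4 − (-4) = +8.

+8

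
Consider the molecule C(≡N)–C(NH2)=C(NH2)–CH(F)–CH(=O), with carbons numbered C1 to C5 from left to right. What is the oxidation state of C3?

C3 has a double bond to C (2×0 = 0), one bond to C (0), one bond to N (+1).
Oxidation state = 0 + 0 + 1 = +1.

+1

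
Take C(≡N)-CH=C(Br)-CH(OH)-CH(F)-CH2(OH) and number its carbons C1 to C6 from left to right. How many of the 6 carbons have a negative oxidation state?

Count +1 for every bond to an atom more electronegative than carbon and −1 for every bond to one less electronegative; C–C bonds are 0. Tallying each carbon:
C1: 1C, 3N → 0 + 3 = +3
C2: 3C, 1H → 0 − 1 = -1
C3: 3C, 1Br → 0 + 1 = +1
C4: 2C, 1H, 1O → 0 − 1 + 1 = 0
C5: 2C, 1H, 1F → 0 − 1 + 1 = 0
C6: 1C, 2H, 1O → 0 − 2 + 1 = -1
2 carbons (C2, C6) meet the condition.

2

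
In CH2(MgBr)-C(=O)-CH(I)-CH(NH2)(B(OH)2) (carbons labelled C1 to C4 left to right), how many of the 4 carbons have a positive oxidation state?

1

Assign +1 per bond to O/N/halogen, −1 per bond to H or an electropositive element, and 0 per bond to carbon. Tallying each carbon:
C1: 1C, 2H, 1Mg → 0 − 2 − 1 = -3
C2: 2C, 2O → 0 + 2 = +2
C3: 2C, 1H, 1I → 0 − 1 + 1 = 0
C4: 1C, 1H, 1N, 1B → 0 − 1 + 1 − 1 = -1
1 carbon (C2) meets the condition.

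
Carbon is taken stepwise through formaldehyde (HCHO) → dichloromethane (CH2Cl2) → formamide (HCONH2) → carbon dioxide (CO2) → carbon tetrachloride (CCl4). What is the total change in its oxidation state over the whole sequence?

+4

Carbon oxidation states along the series — formaldehyde: 0, dichloromethane: 0, formamide: +2, carbon dioxide: +4, carbon tetrachloride: +4.
Net change = +4 − (0) = +4.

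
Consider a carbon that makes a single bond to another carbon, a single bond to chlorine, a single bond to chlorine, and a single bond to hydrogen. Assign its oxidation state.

+1

The carbon has one bond to C (0), one bond to H (-1), one bond to Cl (+1), one bond to Cl (+1).
Oxidation state = 0 − 1 + 1 + 1 = +1.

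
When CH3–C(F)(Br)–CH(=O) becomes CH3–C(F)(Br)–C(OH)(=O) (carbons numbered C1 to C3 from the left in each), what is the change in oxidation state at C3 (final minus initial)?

Before: C3 has 1 bond to C, 1 bond to H, 2 bonds to O → oxidation state +1.
After: C3 has 1 bond to C, 3 bonds to O → oxidation state +3.
Δ = +3 − (+1) = +2, so this is an oxidation at C3.

+2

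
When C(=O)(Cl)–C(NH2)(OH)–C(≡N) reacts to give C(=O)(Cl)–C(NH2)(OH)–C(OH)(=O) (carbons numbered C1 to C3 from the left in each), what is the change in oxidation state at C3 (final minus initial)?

Before: C3 has 1 bond to C, 3 bonds to N → oxidation state +3.
After: C3 has 1 bond to C, 3 bonds to O → oxidation state +3.
Δ = +3 − (+3) = 0, so no net redox change at C3.

0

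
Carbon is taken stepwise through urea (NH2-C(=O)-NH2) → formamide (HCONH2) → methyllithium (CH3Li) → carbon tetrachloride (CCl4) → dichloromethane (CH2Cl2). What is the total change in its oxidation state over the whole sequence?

-4

Carbon oxidation states along the series — urea: +4, formamide: +2, methyllithium: -4, carbon tetrachloride: +4, dichloromethane: 0.
Net change = 0 − (+4) = -4.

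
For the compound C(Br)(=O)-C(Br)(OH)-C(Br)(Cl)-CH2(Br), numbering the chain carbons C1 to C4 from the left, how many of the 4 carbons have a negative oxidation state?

1

Assign +1 per bond to O/N/halogen, −1 per bond to H or an electropositive element, and 0 per bond to carbon. Tallying each carbon:
C1: 1C, 2O, 1Br → 0 + 2 + 1 = +3
C2: 2C, 1O, 1Br → 0 + 1 + 1 = +2
C3: 2C, 1Cl, 1Br → 0 + 1 + 1 = +2
C4: 1C, 2H, 1Br → 0 − 2 + 1 = -1
1 carbon (C4) meets the condition.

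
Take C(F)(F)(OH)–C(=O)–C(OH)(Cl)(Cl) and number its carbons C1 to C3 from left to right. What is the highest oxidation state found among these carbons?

+3

Assign +1 per bond to O/N/halogen, −1 per bond to H or an electropositive element, and 0 per bond to carbon. Tallying each carbon:
C1: 1C, 1O, 2F → 0 + 1 + 2 = +3
C2: 2C, 2O → 0 + 2 = +2
C3: 1C, 1O, 2Cl → 0 + 1 + 2 = +3
The highest value is +3.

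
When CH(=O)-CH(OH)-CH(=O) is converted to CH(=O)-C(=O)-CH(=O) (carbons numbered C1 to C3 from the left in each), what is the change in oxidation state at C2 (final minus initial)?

Before: C2 has 2 bonds to C, 1 bond to H, 1 bond to O → oxidation state 0.
After: C2 has 2 bonds to C, 2 bonds to O → oxidation state +2.
Δ = +2 − (0) = +2, so this is an oxidation at C2.

+2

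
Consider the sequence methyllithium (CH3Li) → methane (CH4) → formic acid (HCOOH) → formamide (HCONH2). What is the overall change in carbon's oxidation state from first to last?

+6

Carbon oxidation states along the series — methyllithium: -4, methane: -4, formic acid: +2, formamide: +2.
Net change = +2 − (-4) = +6.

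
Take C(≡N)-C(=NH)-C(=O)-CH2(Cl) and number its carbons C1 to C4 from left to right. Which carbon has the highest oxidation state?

Assign +1 per bond to O/N/halogen, −1 per bond to H or an electropositive element, and 0 per bond to carbon. Tallying each carbon:
C1: 1C, 3N → 0 + 3 = +3
C2: 2C, 2N → 0 + 2 = +2
C3: 2C, 2O → 0 + 2 = +2
C4: 1C, 2H, 1Cl → 0 − 2 + 1 = -1
The most oxidised carbon is C1 at +3.

C1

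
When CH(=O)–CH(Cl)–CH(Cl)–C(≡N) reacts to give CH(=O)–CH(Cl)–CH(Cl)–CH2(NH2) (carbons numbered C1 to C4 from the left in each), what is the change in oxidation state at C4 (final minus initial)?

Before: C4 has 1 bond to C, 3 bonds to N → oxidation state +3.
After: C4 has 1 bond to C, 2 bonds to H, 1 bond to N → oxidation state -1.
Δ = -1 − (+3) = -4, so this is a reduction at C4.

-4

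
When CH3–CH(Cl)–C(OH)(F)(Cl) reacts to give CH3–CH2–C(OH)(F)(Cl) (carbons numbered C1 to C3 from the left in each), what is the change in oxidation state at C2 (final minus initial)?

Before: C2 has 2 bonds to C, 1 bond to H, 1 bond to Cl → oxidation state 0.
After: C2 has 2 bonds to C, 2 bonds to H → oxidation state -2.
Δ = -2 − (0) = -2, so this is a reduction at C2.

-2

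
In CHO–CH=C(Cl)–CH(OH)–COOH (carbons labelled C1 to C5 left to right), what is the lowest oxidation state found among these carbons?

Assign +1 per bond to O/N/halogen, −1 per bond to H or an electropositive element, and 0 per bond to carbon. Tallying each carbon:
C1: 1C, 1H, 2O → 0 − 1 + 2 = +1
C2: 3C, 1H → 0 − 1 = -1
C3: 3C, 1Cl → 0 + 1 = +1
C4: 2C, 1H, 1O → 0 − 1 + 1 = 0
C5: 1C, 3O → 0 + 3 = +3
The lowest value is -1.

-1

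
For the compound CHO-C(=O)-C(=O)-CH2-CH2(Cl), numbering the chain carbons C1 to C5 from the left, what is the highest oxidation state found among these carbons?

Tallying each carbon's bonds:
C1: 1C, 1H, 2O → 0 − 1 + 2 = +1
C2: 2C, 2O → 0 + 2 = +2
C3: 2C, 2O → 0 + 2 = +2
C4: 2C, 2H → 0 − 2 = -2
C5: 1C, 2H, 1Cl → 0 − 2 + 1 = -1
The highest value is +2.

+2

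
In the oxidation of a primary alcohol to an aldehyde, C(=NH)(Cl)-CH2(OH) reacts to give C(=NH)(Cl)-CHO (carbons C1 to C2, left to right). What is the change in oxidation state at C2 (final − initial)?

+2

Before: C2 has 1 bond to C, 2 bonds to H, 1 bond to O → oxidation state -1.
After: C2 has 1 bond to C, 1 bond to H, 2 bonds to O → oxidation state +1.
Δ = +1 − (-1) = +2, so this is an oxidation at C2.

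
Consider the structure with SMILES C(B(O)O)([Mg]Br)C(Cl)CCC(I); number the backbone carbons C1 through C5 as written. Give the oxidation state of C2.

Count +1 for every bond to an atom more electronegative than carbon and −1 for every bond to one less electronegative; C–C bonds are 0.
C2 has one bond to C (0), one bond to C (0), one bond to Cl (+1), one bond to H (-1).
Oxidation state = 0 + 0 + 1 − 1 = 0.

0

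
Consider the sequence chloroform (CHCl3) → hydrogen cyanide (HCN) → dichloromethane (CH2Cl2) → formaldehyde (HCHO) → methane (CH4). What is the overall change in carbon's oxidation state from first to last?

-6

Carbon oxidation states along the series — chloroform: +2, hydrogen cyanide: +2, dichloromethane: 0, formaldehyde: 0, methane: -4.
Net change = -4 − (+2) = -6.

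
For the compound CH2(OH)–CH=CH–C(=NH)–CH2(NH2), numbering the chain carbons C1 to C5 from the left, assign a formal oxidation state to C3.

-1

C3 has a double bond to C (2×0 = 0), one bond to C (0), one bond to H (-1).
Oxidation state = 0 + 0 − 1 = -1.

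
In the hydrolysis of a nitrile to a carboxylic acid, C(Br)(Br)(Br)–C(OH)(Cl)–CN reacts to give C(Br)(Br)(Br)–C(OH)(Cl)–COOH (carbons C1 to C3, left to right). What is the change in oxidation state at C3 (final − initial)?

Before: C3 has 1 bond to C, 3 bonds to N → oxidation state +3.
After: C3 has 1 bond to C, 3 bonds to O → oxidation state +3.
Δ = +3 − (+3) = 0, so no net redox change at C3.

0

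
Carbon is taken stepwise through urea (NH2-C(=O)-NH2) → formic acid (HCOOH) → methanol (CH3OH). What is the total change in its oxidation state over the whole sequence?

-6

Carbon oxidation states along the series — urea: +4, formic acid: +2, methanol: -2.
Net change = -2 − (+4) = -6.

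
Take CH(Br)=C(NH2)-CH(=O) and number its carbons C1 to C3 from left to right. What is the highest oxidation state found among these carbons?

Tallying each carbon's bonds:
C1: 2C, 1H, 1Br → 0 − 1 + 1 = 0
C2: 3C, 1N → 0 + 1 = +1
C3: 1C, 1H, 2O → 0 − 1 + 2 = +1
The highest value is +1.

+1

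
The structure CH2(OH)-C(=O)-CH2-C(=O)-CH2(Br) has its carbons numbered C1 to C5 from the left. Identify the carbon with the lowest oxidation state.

C3

Each bond to a more electronegative atom (O, N, halogen) counts +1, each bond to a less electronegative atom (H, metal, B, Si) counts −1, and each C–C bond counts 0. Tallying each carbon:
C1: 1C, 2H, 1O → 0 − 2 + 1 = -1
C2: 2C, 2O → 0 + 2 = +2
C3: 2C, 2H → 0 − 2 = -2
C4: 2C, 2O → 0 + 2 = +2
C5: 1C, 2H, 1Br → 0 − 2 + 1 = -1
The most reduced carbon is C3 at -2.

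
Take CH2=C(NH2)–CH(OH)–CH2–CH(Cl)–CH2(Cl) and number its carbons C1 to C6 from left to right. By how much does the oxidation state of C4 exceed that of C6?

-1

C4: 2C, 2H → 0 − 2 = -2
C6: 1C, 2H, 1Cl → 0 − 2 + 1 = -1
Difference: -2 − (-1) = -1.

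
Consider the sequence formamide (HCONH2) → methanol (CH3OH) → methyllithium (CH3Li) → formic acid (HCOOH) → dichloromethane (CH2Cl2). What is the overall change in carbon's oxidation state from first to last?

-2

Carbon oxidation states along the series — formamide: +2, methanol: -2, methyllithium: -4, formic acid: +2, dichloromethane: 0.
Net change = 0 − (+2) = -2.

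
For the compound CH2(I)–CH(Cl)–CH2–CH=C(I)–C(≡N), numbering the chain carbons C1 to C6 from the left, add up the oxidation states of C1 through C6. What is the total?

0

Each bond to a more electronegative atom (O, N, halogen) counts +1, each bond to a less electronegative atom (H, metal, B, Si) counts −1, and each C–C bond counts 0. Tallying each carbon:
C1: 1C, 2H, 1I → 0 − 2 + 1 = -1
C2: 2C, 1H, 1Cl → 0 − 1 + 1 = 0
C3: 2C, 2H → 0 − 2 = -2
C4: 3C, 1H → 0 − 1 = -1
C5: 3C, 1I → 0 + 1 = +1
C6: 1C, 3N → 0 + 3 = +3
Sum = -1 + 0 − 2 − 1 + 1 + 3 = 0.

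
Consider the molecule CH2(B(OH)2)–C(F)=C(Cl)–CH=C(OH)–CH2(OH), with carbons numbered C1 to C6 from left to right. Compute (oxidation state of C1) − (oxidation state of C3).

C1: 1C, 2H, 1B → 0 − 2 − 1 = -3
C3: 3C, 1Cl → 0 + 1 = +1
Difference: -3 − (+1) = -4.

-4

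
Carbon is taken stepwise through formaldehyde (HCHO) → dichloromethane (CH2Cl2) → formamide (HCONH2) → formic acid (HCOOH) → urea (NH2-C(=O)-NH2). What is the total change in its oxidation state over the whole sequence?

+4

Carbon oxidation states along the series — formaldehyde: 0, dichloromethane: 0, formamide: +2, formic acid: +2, urea: +4.
Net change = +4 − (0) = +4.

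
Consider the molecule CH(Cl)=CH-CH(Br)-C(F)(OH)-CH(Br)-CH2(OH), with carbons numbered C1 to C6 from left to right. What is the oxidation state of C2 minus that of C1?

-1

C2: 3C, 1H → 0 − 1 = -1
C1: 2C, 1H, 1Cl → 0 − 1 + 1 = 0
Difference: -1 − (0) = -1.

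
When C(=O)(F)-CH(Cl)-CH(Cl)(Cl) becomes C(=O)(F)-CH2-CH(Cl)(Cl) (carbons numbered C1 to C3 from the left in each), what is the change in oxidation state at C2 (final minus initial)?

-2

Before: C2 has 2 bonds to C, 1 bond to H, 1 bond to Cl → oxidation state 0.
After: C2 has 2 bonds to C, 2 bonds to H → oxidation state -2.
Δ = -2 − (0) = -2, so this is a reduction at C2.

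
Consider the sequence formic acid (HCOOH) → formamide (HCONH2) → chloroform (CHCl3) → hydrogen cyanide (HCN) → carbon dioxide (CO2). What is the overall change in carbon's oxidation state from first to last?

+2

Carbon oxidation states along the series — formic acid: +2, formamide: +2, chloroform: +2, hydrogen cyanide: +2, carbon dioxide: +4.
Net change = +4 − (+2) = +2.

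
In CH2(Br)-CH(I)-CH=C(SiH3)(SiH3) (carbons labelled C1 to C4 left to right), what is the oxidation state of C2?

Count +1 for every bond to an atom more electronegative than carbon and −1 for every bond to one less electronegative; C–C bonds are 0.
C2 has one bond to C (0), one bond to C (0), one bond to I (+1), one bond to H (-1).
Oxidation state = 0 + 0 + 1 − 1 = 0.

0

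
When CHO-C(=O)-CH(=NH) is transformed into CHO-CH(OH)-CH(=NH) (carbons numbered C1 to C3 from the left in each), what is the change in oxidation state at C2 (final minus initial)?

-2

Before: C2 has 2 bonds to C, 2 bonds to O → oxidation state +2.
After: C2 has 2 bonds to C, 1 bond to H, 1 bond to O → oxidation state 0.
Δ = 0 − (+2) = -2, so this is a reduction at C2.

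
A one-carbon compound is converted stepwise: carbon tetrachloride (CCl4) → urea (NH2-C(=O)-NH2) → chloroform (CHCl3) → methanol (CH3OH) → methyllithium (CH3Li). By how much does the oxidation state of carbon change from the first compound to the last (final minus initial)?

-8

Carbon oxidation states along the series — carbon tetrachloride: +4, urea: +4, chloroform: +2, methanol: -2, methyllithium: -4.
Net change = -4 − (+4) = -8.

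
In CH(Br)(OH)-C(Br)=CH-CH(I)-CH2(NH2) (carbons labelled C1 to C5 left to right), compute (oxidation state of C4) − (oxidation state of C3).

+1

C4: 2C, 1H, 1I → 0 − 1 + 1 = 0
C3: 3C, 1H → 0 − 1 = -1
Difference: 0 − (-1) = +1.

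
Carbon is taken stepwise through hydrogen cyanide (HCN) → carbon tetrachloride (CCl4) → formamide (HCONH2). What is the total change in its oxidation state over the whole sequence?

0

Carbon oxidation states along the series — hydrogen cyanide: +2, carbon tetrachloride: +4, formamide: +2.
Net change = +2 − (+2) = 0.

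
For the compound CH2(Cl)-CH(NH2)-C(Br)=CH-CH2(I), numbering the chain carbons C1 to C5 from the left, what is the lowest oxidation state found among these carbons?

Tallying each carbon's bonds:
C1: 1C, 2H, 1Cl → 0 − 2 + 1 = -1
C2: 2C, 1H, 1N → 0 − 1 + 1 = 0
C3: 3C, 1Br → 0 + 1 = +1
C4: 3C, 1H → 0 − 1 = -1
C5: 1C, 2H, 1I → 0 − 2 + 1 = -1
The lowest value is -1.

-1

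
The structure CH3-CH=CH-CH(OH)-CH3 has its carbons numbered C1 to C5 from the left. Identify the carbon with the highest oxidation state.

C4

Tallying each carbon's bonds:
C1: 1C, 3H → 0 − 3 = -3
C2: 3C, 1H → 0 − 1 = -1
C3: 3C, 1H → 0 − 1 = -1
C4: 2C, 1H, 1O → 0 − 1 + 1 = 0
C5: 1C, 3H → 0 − 3 = -3
The most oxidised carbon is C4 at 0.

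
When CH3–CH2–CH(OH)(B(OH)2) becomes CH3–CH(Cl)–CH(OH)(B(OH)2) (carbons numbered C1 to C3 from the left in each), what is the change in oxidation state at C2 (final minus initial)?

+2

Before: C2 has 2 bonds to C, 2 bonds to H → oxidation state -2.
After: C2 has 2 bonds to C, 1 bond to H, 1 bond to Cl → oxidation state 0.
Δ = 0 − (-2) = +2, so this is an oxidation at C2.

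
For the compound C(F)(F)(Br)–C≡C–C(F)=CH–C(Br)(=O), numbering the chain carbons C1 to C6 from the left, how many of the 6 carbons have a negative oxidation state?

1

Count +1 for every bond to an atom more electronegative than carbon and −1 for every bond to one less electronegative; C–C bonds are 0. Tallying each carbon:
C1: 1C, 2F, 1Br → 0 + 2 + 1 = +3
C2: 4C → 0 = 0
C3: 4C → 0 = 0
C4: 3C, 1F → 0 + 1 = +1
C5: 3C, 1H → 0 − 1 = -1
C6: 1C, 2O, 1Br → 0 + 2 + 1 = +3
1 carbon (C5) meets the condition.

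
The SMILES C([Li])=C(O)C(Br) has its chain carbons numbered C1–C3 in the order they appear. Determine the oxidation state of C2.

Count +1 for every bond to an atom more electronegative than carbon and −1 for every bond to one less electronegative; C–C bonds are 0.
C2 has a double bond to C (2×0 = 0), one bond to C (0), one bond to O (+1).
Oxidation state = 0 + 0 + 1 = +1.

+1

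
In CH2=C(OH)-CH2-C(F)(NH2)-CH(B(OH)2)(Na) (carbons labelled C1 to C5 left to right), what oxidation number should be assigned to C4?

C4 has one bond to C (0), one bond to C (0), one bond to F (+1), one bond to N (+1).
Oxidation state = 0 + 0 + 1 + 1 = +2.

+2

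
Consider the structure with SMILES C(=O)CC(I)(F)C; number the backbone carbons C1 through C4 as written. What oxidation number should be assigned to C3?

C3 has one bond to C (0), one bond to C (0), one bond to I (+1), one bond to F (+1).
Oxidation state = 0 + 0 + 1 + 1 = +2.

+2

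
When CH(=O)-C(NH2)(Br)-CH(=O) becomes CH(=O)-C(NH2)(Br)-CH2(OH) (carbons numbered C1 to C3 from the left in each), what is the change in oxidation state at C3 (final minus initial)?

-2

Before: C3 has 1 bond to C, 1 bond to H, 2 bonds to O → oxidation state +1.
After: C3 has 1 bond to C, 2 bonds to H, 1 bond to O → oxidation state -1.
Δ = -1 − (+1) = -2, so this is a reduction at C3.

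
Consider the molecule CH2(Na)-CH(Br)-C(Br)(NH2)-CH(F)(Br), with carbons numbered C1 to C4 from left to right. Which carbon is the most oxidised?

C3

Tallying each carbon's bonds:
C1: 1C, 2H, 1Na → 0 − 2 − 1 = -3
C2: 2C, 1H, 1Br → 0 − 1 + 1 = 0
C3: 2C, 1N, 1Br → 0 + 1 + 1 = +2
C4: 1C, 1H, 1F, 1Br → 0 − 1 + 1 + 1 = +1
The most oxidised carbon is C3 at +2.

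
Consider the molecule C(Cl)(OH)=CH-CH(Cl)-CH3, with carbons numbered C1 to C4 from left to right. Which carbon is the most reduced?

C4

Bonds to more-electronegative neighbours contribute +1 each, bonds to H or metals contribute −1 each, and C–C bonds contribute 0. Tallying each carbon:
C1: 2C, 1O, 1Cl → 0 + 1 + 1 = +2
C2: 3C, 1H → 0 − 1 = -1
C3: 2C, 1H, 1Cl → 0 − 1 + 1 = 0
C4: 1C, 3H → 0 − 3 = -3
The most reduced carbon is C4 at -3.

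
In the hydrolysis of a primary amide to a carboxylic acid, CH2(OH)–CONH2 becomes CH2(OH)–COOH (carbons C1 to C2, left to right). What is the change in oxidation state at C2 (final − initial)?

0

Before: C2 has 1 bond to C, 2 bonds to O, 1 bond to N → oxidation state +3.
After: C2 has 1 bond to C, 3 bonds to O → oxidation state +3.
Δ = +3 − (+3) = 0, so no net redox change at C2.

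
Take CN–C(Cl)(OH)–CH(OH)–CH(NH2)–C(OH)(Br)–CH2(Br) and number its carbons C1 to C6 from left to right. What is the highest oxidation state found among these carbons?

+3

Assign +1 per bond to O/N/halogen, −1 per bond to H or an electropositive element, and 0 per bond to carbon. Tallying each carbon:
C1: 1C, 3N → 0 + 3 = +3
C2: 2C, 1O, 1Cl → 0 + 1 + 1 = +2
C3: 2C, 1H, 1O → 0 − 1 + 1 = 0
C4: 2C, 1H, 1N → 0 − 1 + 1 = 0
C5: 2C, 1O, 1Br → 0 + 1 + 1 = +2
C6: 1C, 2H, 1Br → 0 − 2 + 1 = -1
The highest value is +3.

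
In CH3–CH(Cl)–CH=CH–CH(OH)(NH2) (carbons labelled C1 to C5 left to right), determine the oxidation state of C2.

0

C2 has one bond to C (0), one bond to C (0), one bond to H (-1), one bond to Cl (+1).
Oxidation state = 0 + 0 − 1 + 1 = 0.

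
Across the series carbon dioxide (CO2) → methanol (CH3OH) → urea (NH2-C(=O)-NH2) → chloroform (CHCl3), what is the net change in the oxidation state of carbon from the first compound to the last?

-2

Carbon oxidation states along the series — carbon dioxide: +4, methanol: -2, urea: +4, chloroform: +2.
Net change = +2 − (+4) = -2.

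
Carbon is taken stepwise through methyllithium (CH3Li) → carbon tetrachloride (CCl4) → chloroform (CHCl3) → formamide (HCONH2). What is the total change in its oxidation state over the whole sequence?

Carbon oxidation states along the series — methyllithium: -4, carbon tetrachloride: +4, chloroform: +2, formamide: +2.
Net change = +2 − (-4) = +6.

+6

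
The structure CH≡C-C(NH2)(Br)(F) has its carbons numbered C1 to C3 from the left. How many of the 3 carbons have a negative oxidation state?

Each bond to a more electronegative atom (O, N, halogen) counts +1, each bond to a less electronegative atom (H, metal, B, Si) counts −1, and each C–C bond counts 0. Tallying each carbon:
C1: 3C, 1H → 0 − 1 = -1
C2: 4C → 0 = 0
C3: 1C, 1N, 1F, 1Br → 0 + 1 + 1 + 1 = +3
1 carbon (C1) meets the condition.

1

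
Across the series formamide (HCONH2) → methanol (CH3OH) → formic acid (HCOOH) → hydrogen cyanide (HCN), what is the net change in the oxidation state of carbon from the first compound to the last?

0

Carbon oxidation states along the series — formamide: +2, methanol: -2, formic acid: +2, hydrogen cyanide: +2.
Net change = +2 − (+2) = 0.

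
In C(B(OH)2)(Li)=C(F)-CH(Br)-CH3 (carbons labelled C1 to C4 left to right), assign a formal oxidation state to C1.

C1 has a double bond to C (2×0 = 0), one bond to B (-1), one bond to Li (-1).
Oxidation state = 0 − 1 − 1 = -2.

-2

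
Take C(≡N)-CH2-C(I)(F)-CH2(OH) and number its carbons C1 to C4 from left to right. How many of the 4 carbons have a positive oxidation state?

2

Count +1 for every bond to an atom more electronegative than carbon and −1 for every bond to one less electronegative; C–C bonds are 0. Tallying each carbon:
C1: 1C, 3N → 0 + 3 = +3
C2: 2C, 2H → 0 − 2 = -2
C3: 2C, 1F, 1I → 0 + 1 + 1 = +2
C4: 1C, 2H, 1O → 0 − 2 + 1 = -1
2 carbons (C1, C3) meet the condition.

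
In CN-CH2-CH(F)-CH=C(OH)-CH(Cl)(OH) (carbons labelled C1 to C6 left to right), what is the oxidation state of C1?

Assign +1 per bond to O/N/halogen, −1 per bond to H or an electropositive element, and 0 per bond to carbon.
C1 has one bond to C (0), a triple bond to N (3×+1 = +3).
Oxidation state = 0 + 3 = +3.

+3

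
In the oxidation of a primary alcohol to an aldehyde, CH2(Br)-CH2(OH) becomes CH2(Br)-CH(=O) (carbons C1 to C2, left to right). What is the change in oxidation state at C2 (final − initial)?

Before: C2 has 1 bond to C, 2 bonds to H, 1 bond to O → oxidation state -1.
After: C2 has 1 bond to C, 1 bond to H, 2 bonds to O → oxidation state +1.
Δ = +1 − (-1) = +2, so this is an oxidation at C2.

+2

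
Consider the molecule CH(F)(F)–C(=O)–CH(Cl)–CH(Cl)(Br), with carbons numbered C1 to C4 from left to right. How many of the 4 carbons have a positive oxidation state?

Assign +1 per bond to O/N/halogen, −1 per bond to H or an electropositive element, and 0 per bond to carbon. Tallying each carbon:
C1: 1C, 1H, 2F → 0 − 1 + 2 = +1
C2: 2C, 2O → 0 + 2 = +2
C3: 2C, 1H, 1Cl → 0 − 1 + 1 = 0
C4: 1C, 1H, 1Cl, 1Br → 0 − 1 + 1 + 1 = +1
3 carbons (C1, C2, C4) meet the condition.

3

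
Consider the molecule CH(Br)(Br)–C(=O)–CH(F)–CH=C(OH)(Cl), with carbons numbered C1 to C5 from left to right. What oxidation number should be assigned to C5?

Assign +1 per bond to O/N/halogen, −1 per bond to H or an electropositive element, and 0 per bond to carbon.
C5 has a double bond to C (2×0 = 0), one bond to O (+1), one bond to Cl (+1).
Oxidation state = 0 + 1 + 1 = +2.

+2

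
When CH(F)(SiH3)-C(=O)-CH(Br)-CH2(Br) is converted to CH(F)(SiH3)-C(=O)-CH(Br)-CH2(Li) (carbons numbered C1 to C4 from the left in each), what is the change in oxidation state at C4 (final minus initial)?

-2

Before: C4 has 1 bond to C, 2 bonds to H, 1 bond to Br → oxidation state -1.
After: C4 has 1 bond to C, 2 bonds to H, 1 bond to Li → oxidation state -3.
Δ = -3 − (-1) = -2, so this is a reduction at C4.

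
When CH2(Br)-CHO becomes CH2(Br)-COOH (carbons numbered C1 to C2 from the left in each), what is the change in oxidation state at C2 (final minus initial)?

Before: C2 has 1 bond to C, 1 bond to H, 2 bonds to O → oxidation state +1.
After: C2 has 1 bond to C, 3 bonds to O → oxidation state +3.
Δ = +3 − (+1) = +2, so this is an oxidation at C2.

+2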